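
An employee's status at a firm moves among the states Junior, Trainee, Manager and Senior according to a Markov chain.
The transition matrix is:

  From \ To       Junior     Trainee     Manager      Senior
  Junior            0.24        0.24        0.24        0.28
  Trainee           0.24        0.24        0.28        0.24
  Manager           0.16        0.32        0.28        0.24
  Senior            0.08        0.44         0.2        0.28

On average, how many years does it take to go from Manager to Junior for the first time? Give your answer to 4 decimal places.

6.0268

Let t(s) be the expected number of years to first reach Junior from state s, with t(Junior) = 0. Conditioning on the first year:
t(Trainee) = 1 + 0.24·t(Trainee) + 0.28·t(Manager) + 0.24·t(Senior)
t(Manager) = 1 + 0.32·t(Trainee) + 0.28·t(Manager) + 0.24·t(Senior)
t(Senior) = 1 + 0.44·t(Trainee) + 0.2·t(Manager) + 0.28·t(Senior)
Solving: t(Trainee) = 5.5804, t(Manager) = 6.0268, t(Senior) = 6.4732.
Expected years from Manager to Junior: 6.0268.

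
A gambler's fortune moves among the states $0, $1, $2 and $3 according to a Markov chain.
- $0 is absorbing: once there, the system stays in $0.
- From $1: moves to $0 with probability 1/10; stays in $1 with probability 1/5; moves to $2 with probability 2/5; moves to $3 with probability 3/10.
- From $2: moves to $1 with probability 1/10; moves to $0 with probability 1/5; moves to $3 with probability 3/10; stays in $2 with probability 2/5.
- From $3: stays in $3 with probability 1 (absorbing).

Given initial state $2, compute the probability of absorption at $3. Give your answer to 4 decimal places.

Let h(s) be the probability of absorption at $3 starting from transient state s. Then h($3) = 1 and h($0) = 0. By first-step analysis:
h($1) = 0.1·0 + 0.2·h($1) + 0.4·h($2) + 0.3·1
h($2) = 0.2·0 + 0.1·h($1) + 0.4·h($2) + 0.3·1
Solving: h($1) = 0.6818, h($2) = 0.6136.
Starting from $2, the probability is 0.6136.

0.6136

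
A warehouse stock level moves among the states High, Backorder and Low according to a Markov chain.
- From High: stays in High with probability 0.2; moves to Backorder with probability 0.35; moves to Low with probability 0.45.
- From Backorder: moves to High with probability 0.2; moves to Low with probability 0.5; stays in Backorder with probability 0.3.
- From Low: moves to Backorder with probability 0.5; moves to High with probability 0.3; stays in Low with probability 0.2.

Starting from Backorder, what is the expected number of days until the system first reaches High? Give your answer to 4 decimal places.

4.1935

Let t(s) be the expected number of days to first reach High from state s, with t(High) = 0. Conditioning on the first day:
t(Backorder) = 1 + 0.3·t(Backorder) + 0.5·t(Low)
t(Low) = 1 + 0.5·t(Backorder) + 0.2·t(Low)
Solving: t(Backorder) = 4.1935, t(Low) = 3.8710.
Expected days from Backorder to High: 4.1935.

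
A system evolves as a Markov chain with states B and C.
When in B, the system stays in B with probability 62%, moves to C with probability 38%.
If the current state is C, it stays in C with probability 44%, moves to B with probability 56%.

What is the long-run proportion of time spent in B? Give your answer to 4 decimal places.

Let the stationary distribution be π with π = πP and π_1 + π_2 = 1.
π_1 = 0.62·π_1 + 0.56·π_2
Solving with the normalization constraint gives π = (0.5957, 0.4043).
So the stationary probability of B is 0.5957.

0.5957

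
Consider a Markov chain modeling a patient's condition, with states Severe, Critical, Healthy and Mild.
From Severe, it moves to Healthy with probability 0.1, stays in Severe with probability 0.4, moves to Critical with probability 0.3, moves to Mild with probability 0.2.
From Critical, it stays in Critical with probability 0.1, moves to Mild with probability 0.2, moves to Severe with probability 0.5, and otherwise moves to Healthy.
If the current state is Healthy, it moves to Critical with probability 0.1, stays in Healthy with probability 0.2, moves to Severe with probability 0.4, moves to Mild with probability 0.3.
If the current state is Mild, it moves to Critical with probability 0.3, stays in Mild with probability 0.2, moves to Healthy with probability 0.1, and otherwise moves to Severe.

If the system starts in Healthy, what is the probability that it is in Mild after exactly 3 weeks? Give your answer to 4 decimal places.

0.2130

Propagate the distribution vector 3 weeks from Healthy.
After 0 weeks: (0.0000, 0.0000, 1.0000, 0.0000)
After 1 week: (0.4000, 0.1000, 0.2000, 0.3000)
After 2 weeks: (0.4100, 0.2400, 0.1300, 0.2200)
After 3 weeks: (0.4240, 0.2260, 0.1370, 0.2130)
P(in Mild after 3 weeks) = 0.2130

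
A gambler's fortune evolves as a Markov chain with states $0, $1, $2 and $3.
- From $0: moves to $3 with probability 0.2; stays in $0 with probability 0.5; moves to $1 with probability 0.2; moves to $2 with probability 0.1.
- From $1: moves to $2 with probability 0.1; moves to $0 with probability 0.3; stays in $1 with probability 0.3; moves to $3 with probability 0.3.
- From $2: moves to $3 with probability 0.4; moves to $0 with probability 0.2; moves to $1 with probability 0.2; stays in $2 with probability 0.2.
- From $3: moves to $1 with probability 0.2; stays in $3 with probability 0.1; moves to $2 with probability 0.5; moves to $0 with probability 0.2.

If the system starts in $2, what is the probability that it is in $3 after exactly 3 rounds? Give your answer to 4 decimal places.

Propagate the distribution vector 3 rounds from $2.
After 0 rounds: (0.0000, 0.0000, 1.0000, 0.0000)
After 1 round: (0.2000, 0.2000, 0.2000, 0.4000)
After 2 rounds: (0.2800, 0.2200, 0.2800, 0.2200)
After 3 rounds: (0.3060, 0.2220, 0.2160, 0.2560)
P(in $3 after 3 rounds) = 0.2560

0.2560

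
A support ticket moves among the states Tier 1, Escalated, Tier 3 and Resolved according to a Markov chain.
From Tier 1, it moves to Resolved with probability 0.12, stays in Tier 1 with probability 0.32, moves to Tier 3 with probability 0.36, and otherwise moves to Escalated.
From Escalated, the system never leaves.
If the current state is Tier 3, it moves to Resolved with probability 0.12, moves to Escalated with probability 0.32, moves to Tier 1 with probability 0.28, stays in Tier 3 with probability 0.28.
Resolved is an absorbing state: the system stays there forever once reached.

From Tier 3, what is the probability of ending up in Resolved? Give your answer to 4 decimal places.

0.2963

Let h(s) be the probability of absorption at Resolved starting from transient state s. Then h(Resolved) = 1 and h(Escalated) = 0. By first-step analysis:
h(Tier 1) = 0.32·h(Tier 1) + 0.2·0 + 0.36·h(Tier 3) + 0.12·1
h(Tier 3) = 0.28·h(Tier 1) + 0.32·0 + 0.28·h(Tier 3) + 0.12·1
Solving: h(Tier 1) = 0.3333, h(Tier 3) = 0.2963.
Starting from Tier 3, the probability is 0.2963.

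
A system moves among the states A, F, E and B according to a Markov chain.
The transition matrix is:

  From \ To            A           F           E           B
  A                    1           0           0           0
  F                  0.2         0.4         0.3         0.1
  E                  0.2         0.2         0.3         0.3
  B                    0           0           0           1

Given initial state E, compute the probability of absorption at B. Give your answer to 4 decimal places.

0.5556

Let h(s) be the probability of absorption at B starting from transient state s. Then h(B) = 1 and h(A) = 0. By first-step analysis:
h(F) = 0.2·0 + 0.4·h(F) + 0.3·h(E) + 0.1·1
h(E) = 0.2·0 + 0.2·h(F) + 0.3·h(E) + 0.3·1
Solving: h(F) = 0.4444, h(E) = 0.5556.
Starting from E, the probability is 0.5556.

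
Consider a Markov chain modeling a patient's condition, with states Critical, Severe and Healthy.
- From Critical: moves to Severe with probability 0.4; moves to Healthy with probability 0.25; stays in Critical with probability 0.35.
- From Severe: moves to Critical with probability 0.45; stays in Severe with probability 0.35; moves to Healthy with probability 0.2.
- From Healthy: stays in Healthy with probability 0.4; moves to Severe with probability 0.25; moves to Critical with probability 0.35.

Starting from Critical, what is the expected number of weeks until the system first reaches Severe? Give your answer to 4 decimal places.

Let t(s) be the expected number of weeks to first reach Severe from state s, with t(Severe) = 0. Conditioning on the first week:
t(Critical) = 1 + 0.35·t(Critical) + 0.25·t(Healthy)
t(Healthy) = 1 + 0.35·t(Critical) + 0.4·t(Healthy)
Solving: t(Critical) = 2.8099, t(Healthy) = 3.3058.
Expected weeks from Critical to Severe: 2.8099.

2.8099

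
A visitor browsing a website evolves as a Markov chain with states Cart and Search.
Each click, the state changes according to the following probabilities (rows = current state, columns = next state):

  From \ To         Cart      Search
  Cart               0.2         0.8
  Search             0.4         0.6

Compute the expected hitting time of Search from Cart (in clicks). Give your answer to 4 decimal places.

1.2500

Let t(s) be the expected number of clicks to first reach Search from state s, with t(Search) = 0. Conditioning on the first click:
t(Cart) = 1 + 0.2·t(Cart)
Solving: t(Cart) = 1.2500.
Expected clicks from Cart to Search: 1.2500.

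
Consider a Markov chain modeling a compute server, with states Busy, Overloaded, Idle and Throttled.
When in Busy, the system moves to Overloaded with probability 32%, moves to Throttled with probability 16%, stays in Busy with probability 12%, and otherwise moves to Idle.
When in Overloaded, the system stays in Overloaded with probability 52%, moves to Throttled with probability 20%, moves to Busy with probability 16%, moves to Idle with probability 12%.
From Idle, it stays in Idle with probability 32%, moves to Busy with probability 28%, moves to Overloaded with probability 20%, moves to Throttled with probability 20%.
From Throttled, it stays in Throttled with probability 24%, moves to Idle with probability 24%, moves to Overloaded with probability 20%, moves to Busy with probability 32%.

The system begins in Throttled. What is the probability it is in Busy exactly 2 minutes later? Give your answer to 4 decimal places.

0.2144

Propagate the distribution vector 2 minutes from Throttled.
After 0 minutes: (0.0000, 0.0000, 0.0000, 1.0000)
After 1 minute: (0.3200, 0.2000, 0.2400, 0.2400)
After 2 minutes: (0.2144, 0.3024, 0.2864, 0.1968)
P(in Busy after 2 minutes) = 0.2144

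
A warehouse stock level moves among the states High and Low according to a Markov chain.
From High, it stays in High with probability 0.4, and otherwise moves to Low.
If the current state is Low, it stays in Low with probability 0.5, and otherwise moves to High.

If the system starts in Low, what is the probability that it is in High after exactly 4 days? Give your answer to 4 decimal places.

0.4545

Propagate the distribution vector 4 days from Low.
After 0 days: (0.0000, 1.0000)
After 1 day: (0.5000, 0.5000)
After 2 days: (0.4500, 0.5500)
After 3 days: (0.4550, 0.5450)
After 4 days: (0.4545, 0.5455)
P(in High after 4 days) = 0.4545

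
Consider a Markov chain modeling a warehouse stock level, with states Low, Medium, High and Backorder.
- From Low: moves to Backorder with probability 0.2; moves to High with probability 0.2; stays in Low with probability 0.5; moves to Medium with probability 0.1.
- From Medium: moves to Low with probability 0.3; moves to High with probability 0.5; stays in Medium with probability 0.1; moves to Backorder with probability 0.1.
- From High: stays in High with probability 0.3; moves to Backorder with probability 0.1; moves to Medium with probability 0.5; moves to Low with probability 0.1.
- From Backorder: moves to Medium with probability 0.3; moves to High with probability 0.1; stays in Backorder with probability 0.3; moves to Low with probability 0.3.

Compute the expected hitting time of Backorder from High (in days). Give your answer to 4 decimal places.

Let t(s) be the expected number of days to first reach Backorder from state s, with t(Backorder) = 0. Conditioning on the first day:
t(Low) = 1 + 0.5·t(Low) + 0.1·t(Medium) + 0.2·t(High)
t(Medium) = 1 + 0.3·t(Low) + 0.1·t(Medium) + 0.5·t(High)
t(High) = 1 + 0.1·t(Low) + 0.5·t(Medium) + 0.3·t(High)
Solving: t(Low) = 6.7241, t(Medium) = 7.7586, t(High) = 7.9310.
Expected days from High to Backorder: 7.9310.

7.9310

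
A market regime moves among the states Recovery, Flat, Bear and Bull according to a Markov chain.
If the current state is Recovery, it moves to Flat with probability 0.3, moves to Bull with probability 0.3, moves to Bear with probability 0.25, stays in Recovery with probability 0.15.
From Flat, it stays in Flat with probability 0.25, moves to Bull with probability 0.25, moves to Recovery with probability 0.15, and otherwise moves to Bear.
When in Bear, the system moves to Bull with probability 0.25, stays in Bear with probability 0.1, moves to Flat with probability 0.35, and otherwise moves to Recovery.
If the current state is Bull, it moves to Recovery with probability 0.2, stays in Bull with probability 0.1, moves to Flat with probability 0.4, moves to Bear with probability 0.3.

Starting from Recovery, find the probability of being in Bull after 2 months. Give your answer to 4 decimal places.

0.2125

Propagate the distribution vector 2 months from Recovery.
After 0 months: (1.0000, 0.0000, 0.0000, 0.0000)
After 1 month: (0.1500, 0.3000, 0.2500, 0.3000)
After 2 months: (0.2025, 0.3275, 0.2575, 0.2125)
P(in Bull after 2 months) = 0.2125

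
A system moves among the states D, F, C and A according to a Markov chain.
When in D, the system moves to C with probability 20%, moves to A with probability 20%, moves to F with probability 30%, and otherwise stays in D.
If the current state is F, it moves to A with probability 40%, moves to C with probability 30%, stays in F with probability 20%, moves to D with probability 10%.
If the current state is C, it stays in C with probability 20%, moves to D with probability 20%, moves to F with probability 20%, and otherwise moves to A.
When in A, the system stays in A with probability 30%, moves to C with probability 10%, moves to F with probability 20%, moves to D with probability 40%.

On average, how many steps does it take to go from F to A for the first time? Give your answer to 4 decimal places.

Let t(s) be the expected number of steps to first reach A from state s, with t(A) = 0. Conditioning on the first step:
t(D) = 1 + 0.3·t(D) + 0.3·t(F) + 0.2·t(C)
t(F) = 1 + 0.1·t(D) + 0.2·t(F) + 0.3·t(C)
t(C) = 1 + 0.2·t(D) + 0.2·t(F) + 0.2·t(C)
Solving: t(D) = 3.3841, t(F) = 2.7134, t(C) = 2.7744.
Expected steps from F to A: 2.7134.

2.7134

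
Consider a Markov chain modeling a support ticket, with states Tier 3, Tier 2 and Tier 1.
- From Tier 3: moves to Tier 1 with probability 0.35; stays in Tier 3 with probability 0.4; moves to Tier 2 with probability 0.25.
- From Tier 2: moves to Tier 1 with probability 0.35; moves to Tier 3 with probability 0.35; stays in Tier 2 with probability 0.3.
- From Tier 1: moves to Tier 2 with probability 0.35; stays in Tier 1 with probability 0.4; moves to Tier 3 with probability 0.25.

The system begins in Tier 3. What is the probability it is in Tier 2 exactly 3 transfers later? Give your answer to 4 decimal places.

Propagate the distribution vector 3 transfers from Tier 3.
After 0 transfers: (1.0000, 0.0000, 0.0000)
After 1 transfer: (0.4000, 0.2500, 0.3500)
After 2 transfers: (0.3350, 0.2975, 0.3675)
After 3 transfers: (0.3300, 0.3016, 0.3684)
P(in Tier 2 after 3 transfers) = 0.3016

0.3016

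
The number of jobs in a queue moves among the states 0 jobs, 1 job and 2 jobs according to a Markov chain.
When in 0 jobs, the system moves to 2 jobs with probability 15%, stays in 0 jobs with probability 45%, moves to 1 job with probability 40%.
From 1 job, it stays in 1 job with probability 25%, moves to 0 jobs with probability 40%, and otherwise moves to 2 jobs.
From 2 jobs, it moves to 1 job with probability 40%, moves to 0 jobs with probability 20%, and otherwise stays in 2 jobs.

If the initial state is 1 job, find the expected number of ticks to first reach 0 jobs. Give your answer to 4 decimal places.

3.0645

Let t(s) be the expected number of ticks to first reach 0 jobs from state s, with t(0 jobs) = 0. Conditioning on the first tick:
t(1 job) = 1 + 0.25·t(1 job) + 0.35·t(2 jobs)
t(2 jobs) = 1 + 0.4·t(1 job) + 0.4·t(2 jobs)
Solving: t(1 job) = 3.0645, t(2 jobs) = 3.7097.
Expected ticks from 1 job to 0 jobs: 3.0645.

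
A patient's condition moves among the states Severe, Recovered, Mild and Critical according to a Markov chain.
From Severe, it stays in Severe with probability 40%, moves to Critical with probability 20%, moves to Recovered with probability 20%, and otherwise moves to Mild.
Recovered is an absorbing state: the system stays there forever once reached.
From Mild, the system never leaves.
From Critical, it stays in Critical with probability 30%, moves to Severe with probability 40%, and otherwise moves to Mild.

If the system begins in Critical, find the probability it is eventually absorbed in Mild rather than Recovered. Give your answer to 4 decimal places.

0.7647

Let h(s) be the probability of absorption at Mild starting from transient state s. Then h(Mild) = 1 and h(Recovered) = 0. By first-step analysis:
h(Severe) = 0.4·h(Severe) + 0.2·0 + 0.2·1 + 0.2·h(Critical)
h(Critical) = 0.4·h(Severe) + 0.3·1 + 0.3·h(Critical)
Solving: h(Severe) = 0.5882, h(Critical) = 0.7647.
Starting from Critical, the probability is 0.7647.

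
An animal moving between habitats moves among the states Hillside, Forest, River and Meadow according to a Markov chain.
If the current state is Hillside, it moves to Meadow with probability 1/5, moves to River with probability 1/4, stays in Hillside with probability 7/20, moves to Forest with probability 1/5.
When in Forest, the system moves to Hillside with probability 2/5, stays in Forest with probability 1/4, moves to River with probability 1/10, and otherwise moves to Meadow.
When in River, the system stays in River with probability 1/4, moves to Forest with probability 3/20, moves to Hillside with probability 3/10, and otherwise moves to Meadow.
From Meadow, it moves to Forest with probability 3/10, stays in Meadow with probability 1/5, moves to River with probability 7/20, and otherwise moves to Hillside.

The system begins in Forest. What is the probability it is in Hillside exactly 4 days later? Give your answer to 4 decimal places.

0.3022

Propagate the distribution vector 4 days from Forest.
After 0 days: (0.0000, 1.0000, 0.0000, 0.0000)
After 1 day: (0.4000, 0.2500, 0.1000, 0.2500)
After 2 days: (0.3075, 0.2325, 0.2375, 0.2225)
After 3 days: (0.3053, 0.2220, 0.2374, 0.2354)
After 4 days: (0.3022, 0.2228, 0.2402, 0.2348)
P(in Hillside after 4 days) = 0.3022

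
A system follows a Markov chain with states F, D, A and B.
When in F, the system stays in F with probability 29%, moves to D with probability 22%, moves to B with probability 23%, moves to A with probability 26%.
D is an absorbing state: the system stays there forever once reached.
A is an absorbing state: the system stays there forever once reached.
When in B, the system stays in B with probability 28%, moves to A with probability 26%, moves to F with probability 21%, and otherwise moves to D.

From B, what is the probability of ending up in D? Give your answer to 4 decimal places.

Let h(s) be the probability of absorption at D starting from transient state s. Then h(D) = 1 and h(A) = 0. By first-step analysis:
h(F) = 0.29·h(F) + 0.22·1 + 0.26·0 + 0.23·h(B)
h(B) = 0.21·h(F) + 0.25·1 + 0.26·0 + 0.28·h(B)
Solving: h(F) = 0.4664, h(B) = 0.4833.
Starting from B, the probability is 0.4833.

0.4833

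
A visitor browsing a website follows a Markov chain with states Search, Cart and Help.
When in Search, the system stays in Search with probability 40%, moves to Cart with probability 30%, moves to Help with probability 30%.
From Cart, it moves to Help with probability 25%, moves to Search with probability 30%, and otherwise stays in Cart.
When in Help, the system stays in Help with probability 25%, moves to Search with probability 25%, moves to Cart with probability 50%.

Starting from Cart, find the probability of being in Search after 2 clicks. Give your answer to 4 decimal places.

Sum over the intermediate state after 1 click:
P = P(Cart→Search)·P(Search→Search) + P(Cart→Cart)·P(Cart→Search) + P(Cart→Help)·P(Help→Search)
  = 0.3×0.4 + 0.45×0.3 + 0.25×0.25
  = 0.1200 + 0.1350 + 0.0625 = 0.3175

0.3175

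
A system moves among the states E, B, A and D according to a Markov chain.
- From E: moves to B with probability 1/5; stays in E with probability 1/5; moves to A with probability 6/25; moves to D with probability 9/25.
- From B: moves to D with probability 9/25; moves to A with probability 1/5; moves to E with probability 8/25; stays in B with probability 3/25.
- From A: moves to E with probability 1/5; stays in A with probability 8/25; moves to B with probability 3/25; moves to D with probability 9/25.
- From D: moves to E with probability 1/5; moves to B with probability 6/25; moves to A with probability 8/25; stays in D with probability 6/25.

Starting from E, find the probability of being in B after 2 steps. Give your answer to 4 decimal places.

0.1792

Propagate the distribution vector 2 steps from E.
After 0 steps: (1.0000, 0.0000, 0.0000, 0.0000)
After 1 step: (0.2000, 0.2000, 0.2400, 0.3600)
After 2 steps: (0.2240, 0.1792, 0.2800, 0.3168)
P(in B after 2 steps) = 0.1792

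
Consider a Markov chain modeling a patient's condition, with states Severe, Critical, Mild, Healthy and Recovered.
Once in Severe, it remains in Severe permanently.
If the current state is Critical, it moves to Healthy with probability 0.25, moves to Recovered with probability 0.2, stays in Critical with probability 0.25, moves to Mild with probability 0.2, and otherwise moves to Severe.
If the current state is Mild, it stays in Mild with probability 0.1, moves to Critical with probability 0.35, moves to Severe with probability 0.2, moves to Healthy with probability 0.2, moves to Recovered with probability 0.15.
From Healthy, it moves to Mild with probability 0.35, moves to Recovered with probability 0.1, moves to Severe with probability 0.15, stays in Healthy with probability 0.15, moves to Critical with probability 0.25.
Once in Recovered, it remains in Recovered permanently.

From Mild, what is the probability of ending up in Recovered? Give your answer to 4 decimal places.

Let h(s) be the probability of absorption at Recovered starting from transient state s. Then h(Recovered) = 1 and h(Severe) = 0. By first-step analysis:
h(Critical) = 0.1·0 + 0.25·h(Critical) + 0.2·h(Mild) + 0.25·h(Healthy) + 0.2·1
h(Mild) = 0.2·0 + 0.35·h(Critical) + 0.1·h(Mild) + 0.2·h(Healthy) + 0.15·1
h(Healthy) = 0.15·0 + 0.25·h(Critical) + 0.35·h(Mild) + 0.15·h(Healthy) + 0.1·1
Solving: h(Critical) = 0.5594, h(Mild) = 0.4919, h(Healthy) = 0.4848.
Starting from Mild, the probability is 0.4919.

0.4919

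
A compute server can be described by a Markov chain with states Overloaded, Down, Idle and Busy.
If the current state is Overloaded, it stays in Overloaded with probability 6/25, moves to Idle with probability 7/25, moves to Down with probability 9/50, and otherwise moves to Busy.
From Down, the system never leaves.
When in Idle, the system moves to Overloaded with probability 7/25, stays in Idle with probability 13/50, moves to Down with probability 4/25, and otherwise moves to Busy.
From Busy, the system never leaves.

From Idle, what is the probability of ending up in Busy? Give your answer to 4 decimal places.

Let h(s) be the probability of absorption at Busy starting from transient state s. Then h(Busy) = 1 and h(Down) = 0. By first-step analysis:
h(Overloaded) = 0.24·h(Overloaded) + 0.18·0 + 0.28·h(Idle) + 0.3·1
h(Idle) = 0.28·h(Overloaded) + 0.16·0 + 0.26·h(Idle) + 0.3·1
Solving: h(Overloaded) = 0.6322, h(Idle) = 0.6446.
Starting from Idle, the probability is 0.6446.

0.6446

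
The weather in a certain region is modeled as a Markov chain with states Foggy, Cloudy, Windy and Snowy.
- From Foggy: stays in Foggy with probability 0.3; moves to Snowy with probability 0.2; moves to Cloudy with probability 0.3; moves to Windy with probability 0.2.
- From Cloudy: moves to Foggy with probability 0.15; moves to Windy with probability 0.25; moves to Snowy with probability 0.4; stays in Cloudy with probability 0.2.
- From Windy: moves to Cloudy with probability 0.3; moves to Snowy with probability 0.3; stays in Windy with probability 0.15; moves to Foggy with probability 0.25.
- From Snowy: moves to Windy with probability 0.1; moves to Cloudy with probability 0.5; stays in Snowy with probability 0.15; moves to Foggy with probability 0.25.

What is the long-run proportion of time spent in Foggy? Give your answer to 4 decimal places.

0.2293

Let the stationary distribution be π with π = πP and π_1 + π_2 + π_3 + π_4 = 1.
π_1 = 0.3·π_1 + 0.15·π_2 + 0.25·π_3 + 0.25·π_4
π_2 = 0.3·π_1 + 0.2·π_2 + 0.3·π_3 + 0.5·π_4
π_3 = 0.2·π_1 + 0.25·π_2 + 0.15·π_3 + 0.1·π_4
Solving with the normalization constraint gives π = (0.2293, 0.3216, 0.1802, 0.2689).
So the stationary probability of Foggy is 0.2293.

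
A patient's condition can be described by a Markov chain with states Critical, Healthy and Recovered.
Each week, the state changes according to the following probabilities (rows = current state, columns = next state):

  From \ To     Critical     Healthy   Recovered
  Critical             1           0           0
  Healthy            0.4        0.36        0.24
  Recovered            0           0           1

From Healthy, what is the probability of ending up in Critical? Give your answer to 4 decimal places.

0.6250

Let h(s) be the probability of absorption at Critical starting from transient state s. Then h(Critical) = 1 and h(Recovered) = 0. By first-step analysis:
h(Healthy) = 0.4·1 + 0.36·h(Healthy) + 0.24·0
Solving: h(Healthy) = 0.6250.
Starting from Healthy, the probability is 0.6250.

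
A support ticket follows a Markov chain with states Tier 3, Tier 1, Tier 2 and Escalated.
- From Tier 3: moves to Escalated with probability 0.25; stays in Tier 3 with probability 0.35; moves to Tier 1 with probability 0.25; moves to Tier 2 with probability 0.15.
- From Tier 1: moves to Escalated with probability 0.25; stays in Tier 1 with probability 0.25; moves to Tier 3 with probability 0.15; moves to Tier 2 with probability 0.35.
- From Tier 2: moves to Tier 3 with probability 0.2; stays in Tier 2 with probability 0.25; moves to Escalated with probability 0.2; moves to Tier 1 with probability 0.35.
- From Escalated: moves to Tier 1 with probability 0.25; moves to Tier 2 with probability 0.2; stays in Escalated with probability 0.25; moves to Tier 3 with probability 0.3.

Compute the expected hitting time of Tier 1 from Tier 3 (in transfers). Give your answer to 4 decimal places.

Let t(s) be the expected number of transfers to first reach Tier 1 from state s, with t(Tier 1) = 0. Conditioning on the first transfer:
t(Tier 3) = 1 + 0.35·t(Tier 3) + 0.15·t(Tier 2) + 0.25·t(Escalated)
t(Tier 2) = 1 + 0.2·t(Tier 3) + 0.25·t(Tier 2) + 0.2·t(Escalated)
t(Escalated) = 1 + 0.3·t(Tier 3) + 0.2·t(Tier 2) + 0.25·t(Escalated)
Solving: t(Tier 3) = 3.7313, t(Tier 2) = 3.3178, t(Escalated) = 3.7106.
Expected transfers from Tier 3 to Tier 1: 3.7313.

3.7313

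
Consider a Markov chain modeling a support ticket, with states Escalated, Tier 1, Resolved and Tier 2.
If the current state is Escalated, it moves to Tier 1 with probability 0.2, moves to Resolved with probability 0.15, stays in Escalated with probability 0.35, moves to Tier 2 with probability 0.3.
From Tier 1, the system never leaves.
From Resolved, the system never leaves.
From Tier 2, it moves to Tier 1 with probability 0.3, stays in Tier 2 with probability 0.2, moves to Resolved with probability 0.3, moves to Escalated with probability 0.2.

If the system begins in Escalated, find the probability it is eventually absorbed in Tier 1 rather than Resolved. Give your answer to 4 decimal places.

0.5435

Let h(s) be the probability of absorption at Tier 1 starting from transient state s. Then h(Tier 1) = 1 and h(Resolved) = 0. By first-step analysis:
h(Escalated) = 0.35·h(Escalated) + 0.2·1 + 0.15·0 + 0.3·h(Tier 2)
h(Tier 2) = 0.2·h(Escalated) + 0.3·1 + 0.3·0 + 0.2·h(Tier 2)
Solving: h(Escalated) = 0.5435, h(Tier 2) = 0.5109.
Starting from Escalated, the probability is 0.5435.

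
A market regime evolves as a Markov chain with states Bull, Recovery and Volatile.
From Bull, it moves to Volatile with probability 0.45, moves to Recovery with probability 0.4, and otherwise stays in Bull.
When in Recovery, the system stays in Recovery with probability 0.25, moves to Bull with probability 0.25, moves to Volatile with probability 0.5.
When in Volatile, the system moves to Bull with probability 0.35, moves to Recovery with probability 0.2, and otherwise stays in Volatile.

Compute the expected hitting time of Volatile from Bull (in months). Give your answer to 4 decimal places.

2.1395

Let t(s) be the expected number of months to first reach Volatile from state s, with t(Volatile) = 0. Conditioning on the first month:
t(Bull) = 1 + 0.15·t(Bull) + 0.4·t(Recovery)
t(Recovery) = 1 + 0.25·t(Bull) + 0.25·t(Recovery)
Solving: t(Bull) = 2.1395, t(Recovery) = 2.0465.
Expected months from Bull to Volatile: 2.1395.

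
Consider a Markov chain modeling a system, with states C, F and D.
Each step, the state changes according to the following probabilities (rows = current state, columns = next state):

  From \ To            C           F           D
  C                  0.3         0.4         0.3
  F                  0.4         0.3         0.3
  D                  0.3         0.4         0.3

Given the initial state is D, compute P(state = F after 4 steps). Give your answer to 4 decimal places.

0.3636

Propagate the distribution vector 4 steps from D.
After 0 steps: (0.0000, 0.0000, 1.0000)
After 1 step: (0.3000, 0.4000, 0.3000)
After 2 steps: (0.3400, 0.3600, 0.3000)
After 3 steps: (0.3360, 0.3640, 0.3000)
After 4 steps: (0.3364, 0.3636, 0.3000)
P(in F after 4 steps) = 0.3636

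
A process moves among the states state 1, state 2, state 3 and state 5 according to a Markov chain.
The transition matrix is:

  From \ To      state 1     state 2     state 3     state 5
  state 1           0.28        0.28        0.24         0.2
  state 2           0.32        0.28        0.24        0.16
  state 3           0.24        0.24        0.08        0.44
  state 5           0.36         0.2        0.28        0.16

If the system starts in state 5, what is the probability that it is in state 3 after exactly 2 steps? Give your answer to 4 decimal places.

0.2016

Propagate the distribution vector 2 steps from state 5.
After 0 steps: (0.0000, 0.0000, 0.0000, 1.0000)
After 1 step: (0.3600, 0.2000, 0.2800, 0.1600)
After 2 steps: (0.2896, 0.2560, 0.2016, 0.2528)
P(in state 3 after 2 steps) = 0.2016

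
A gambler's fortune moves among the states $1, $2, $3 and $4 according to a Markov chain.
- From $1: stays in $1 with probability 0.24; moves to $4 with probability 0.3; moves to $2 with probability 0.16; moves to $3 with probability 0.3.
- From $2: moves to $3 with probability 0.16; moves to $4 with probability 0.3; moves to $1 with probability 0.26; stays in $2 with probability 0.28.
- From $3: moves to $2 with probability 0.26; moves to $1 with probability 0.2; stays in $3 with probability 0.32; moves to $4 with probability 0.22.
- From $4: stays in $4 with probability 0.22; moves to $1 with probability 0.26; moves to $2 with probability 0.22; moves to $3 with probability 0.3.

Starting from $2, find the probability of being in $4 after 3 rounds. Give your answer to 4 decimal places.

0.2578

Propagate the distribution vector 3 rounds from $2.
After 0 rounds: (0.0000, 1.0000, 0.0000, 0.0000)
After 1 round: (0.2600, 0.2800, 0.1600, 0.3000)
After 2 rounds: (0.2452, 0.2276, 0.2640, 0.2632)
After 3 rounds: (0.2393, 0.2295, 0.2734, 0.2578)
P(in $4 after 3 rounds) = 0.2578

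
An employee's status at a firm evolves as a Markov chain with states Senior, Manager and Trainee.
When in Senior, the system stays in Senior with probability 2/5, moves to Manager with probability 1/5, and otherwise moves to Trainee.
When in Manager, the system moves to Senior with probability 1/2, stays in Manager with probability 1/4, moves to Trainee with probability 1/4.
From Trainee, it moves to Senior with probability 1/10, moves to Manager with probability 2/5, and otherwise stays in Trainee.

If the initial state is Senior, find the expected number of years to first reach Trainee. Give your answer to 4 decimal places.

2.7143

Let t(s) be the expected number of years to first reach Trainee from state s, with t(Trainee) = 0. Conditioning on the first year:
t(Senior) = 1 + 0.4·t(Senior) + 0.2·t(Manager)
t(Manager) = 1 + 0.5·t(Senior) + 0.25·t(Manager)
Solving: t(Senior) = 2.7143, t(Manager) = 3.1429.
Expected years from Senior to Trainee: 2.7143.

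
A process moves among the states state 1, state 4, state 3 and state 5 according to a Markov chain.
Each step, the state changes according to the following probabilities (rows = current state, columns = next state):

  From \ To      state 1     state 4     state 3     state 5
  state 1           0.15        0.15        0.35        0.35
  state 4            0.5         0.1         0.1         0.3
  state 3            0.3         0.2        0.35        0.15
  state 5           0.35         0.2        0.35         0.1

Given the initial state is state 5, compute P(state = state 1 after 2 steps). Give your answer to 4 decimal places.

0.2925

Propagate the distribution vector 2 steps from state 5.
After 0 steps: (0.0000, 0.0000, 0.0000, 1.0000)
After 1 step: (0.3500, 0.2000, 0.3500, 0.1000)
After 2 steps: (0.2925, 0.1625, 0.3000, 0.2450)
P(in state 1 after 2 steps) = 0.2925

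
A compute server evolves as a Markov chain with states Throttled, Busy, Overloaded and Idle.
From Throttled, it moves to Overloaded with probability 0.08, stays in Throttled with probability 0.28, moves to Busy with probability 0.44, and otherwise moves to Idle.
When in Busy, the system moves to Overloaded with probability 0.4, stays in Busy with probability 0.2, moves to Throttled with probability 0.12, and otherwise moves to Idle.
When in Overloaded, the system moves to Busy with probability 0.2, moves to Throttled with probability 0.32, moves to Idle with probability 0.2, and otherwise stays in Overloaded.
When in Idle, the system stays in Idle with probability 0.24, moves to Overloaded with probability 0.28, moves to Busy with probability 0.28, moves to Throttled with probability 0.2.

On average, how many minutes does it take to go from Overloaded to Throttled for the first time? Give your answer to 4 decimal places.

Let t(s) be the expected number of minutes to first reach Throttled from state s, with t(Throttled) = 0. Conditioning on the first minute:
t(Busy) = 1 + 0.2·t(Busy) + 0.4·t(Overloaded) + 0.28·t(Idle)
t(Overloaded) = 1 + 0.2·t(Busy) + 0.28·t(Overloaded) + 0.2·t(Idle)
t(Idle) = 1 + 0.28·t(Busy) + 0.28·t(Overloaded) + 0.24·t(Idle)
Solving: t(Busy) = 4.8613, t(Overloaded) = 4.0129, t(Idle) = 4.5852.
Expected minutes from Overloaded to Throttled: 4.0129.

4.0129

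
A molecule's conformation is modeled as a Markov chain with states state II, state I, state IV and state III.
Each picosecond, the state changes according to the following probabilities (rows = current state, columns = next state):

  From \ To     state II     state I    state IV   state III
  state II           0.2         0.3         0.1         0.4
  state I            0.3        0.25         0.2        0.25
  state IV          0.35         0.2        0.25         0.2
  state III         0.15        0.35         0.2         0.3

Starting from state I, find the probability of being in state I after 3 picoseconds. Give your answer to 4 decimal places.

Propagate the distribution vector 3 picoseconds from state I.
After 0 picoseconds: (0.0000, 1.0000, 0.0000, 0.0000)
After 1 picosecond: (0.3000, 0.2500, 0.2000, 0.2500)
After 2 picoseconds: (0.2425, 0.2800, 0.1800, 0.2975)
After 3 picoseconds: (0.2401, 0.2829, 0.1848, 0.2923)
P(in state I after 3 picoseconds) = 0.2829

0.2829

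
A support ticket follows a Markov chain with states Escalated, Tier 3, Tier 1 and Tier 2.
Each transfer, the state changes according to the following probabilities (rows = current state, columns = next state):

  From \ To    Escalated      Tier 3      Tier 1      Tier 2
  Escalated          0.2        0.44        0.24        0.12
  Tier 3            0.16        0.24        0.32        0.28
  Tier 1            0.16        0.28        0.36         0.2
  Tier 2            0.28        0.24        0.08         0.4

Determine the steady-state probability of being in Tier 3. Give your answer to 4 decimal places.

0.2899

Let the stationary distribution be π with π = πP and π_1 + π_2 + π_3 + π_4 = 1.
π_1 = 0.2·π_1 + 0.16·π_2 + 0.16·π_3 + 0.28·π_4
π_2 = 0.44·π_1 + 0.24·π_2 + 0.28·π_3 + 0.24·π_4
π_3 = 0.24·π_1 + 0.32·π_2 + 0.36·π_3 + 0.08·π_4
Solving with the normalization constraint gives π = (0.1991, 0.2899, 0.2520, 0.2591).
So the stationary probability of Tier 3 is 0.2899.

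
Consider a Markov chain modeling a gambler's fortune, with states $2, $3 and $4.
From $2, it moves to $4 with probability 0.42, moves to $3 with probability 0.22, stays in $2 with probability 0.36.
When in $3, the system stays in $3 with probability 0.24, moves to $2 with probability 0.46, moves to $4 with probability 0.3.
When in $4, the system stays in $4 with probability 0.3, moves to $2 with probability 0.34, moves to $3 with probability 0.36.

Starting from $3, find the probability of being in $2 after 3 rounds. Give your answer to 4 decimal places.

Propagate the distribution vector 3 rounds from $3.
After 0 rounds: (0.0000, 1.0000, 0.0000)
After 1 round: (0.4600, 0.2400, 0.3000)
After 2 rounds: (0.3780, 0.2668, 0.3552)
After 3 rounds: (0.3796, 0.2751, 0.3454)
P(in $2 after 3 rounds) = 0.3796

0.3796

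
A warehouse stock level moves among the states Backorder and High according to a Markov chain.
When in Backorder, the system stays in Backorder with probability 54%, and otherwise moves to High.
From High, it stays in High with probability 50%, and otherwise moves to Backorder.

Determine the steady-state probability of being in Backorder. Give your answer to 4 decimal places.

0.5208

Let the stationary distribution be π with π = πP and π_1 + π_2 = 1.
π_1 = 0.54·π_1 + 0.5·π_2
Solving with the normalization constraint gives π = (0.5208, 0.4792).
So the stationary probability of Backorder is 0.5208.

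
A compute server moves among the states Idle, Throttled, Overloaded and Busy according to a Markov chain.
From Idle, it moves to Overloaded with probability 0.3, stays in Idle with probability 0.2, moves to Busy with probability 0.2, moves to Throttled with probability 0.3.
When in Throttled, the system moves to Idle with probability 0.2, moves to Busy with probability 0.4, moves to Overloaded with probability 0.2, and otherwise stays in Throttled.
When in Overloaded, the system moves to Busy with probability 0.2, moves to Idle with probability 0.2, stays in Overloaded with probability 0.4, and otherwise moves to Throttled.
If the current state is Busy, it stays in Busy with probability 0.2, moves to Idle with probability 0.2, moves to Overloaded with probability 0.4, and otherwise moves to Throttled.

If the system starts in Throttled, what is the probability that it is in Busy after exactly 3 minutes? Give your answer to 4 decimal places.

Propagate the distribution vector 3 minutes from Throttled.
After 0 minutes: (0.0000, 1.0000, 0.0000, 0.0000)
After 1 minute: (0.2000, 0.2000, 0.2000, 0.4000)
After 2 minutes: (0.2000, 0.2200, 0.3400, 0.2400)
After 3 minutes: (0.2000, 0.2200, 0.3360, 0.2440)
P(in Busy after 3 minutes) = 0.2440

0.2440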